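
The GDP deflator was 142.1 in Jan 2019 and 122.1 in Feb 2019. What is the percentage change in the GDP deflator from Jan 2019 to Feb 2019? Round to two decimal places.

Change = (122.1 − 142.1) / 142.1 × 100
       = -20.0 / 142.1 × 100 = -14.0746%

-14.07%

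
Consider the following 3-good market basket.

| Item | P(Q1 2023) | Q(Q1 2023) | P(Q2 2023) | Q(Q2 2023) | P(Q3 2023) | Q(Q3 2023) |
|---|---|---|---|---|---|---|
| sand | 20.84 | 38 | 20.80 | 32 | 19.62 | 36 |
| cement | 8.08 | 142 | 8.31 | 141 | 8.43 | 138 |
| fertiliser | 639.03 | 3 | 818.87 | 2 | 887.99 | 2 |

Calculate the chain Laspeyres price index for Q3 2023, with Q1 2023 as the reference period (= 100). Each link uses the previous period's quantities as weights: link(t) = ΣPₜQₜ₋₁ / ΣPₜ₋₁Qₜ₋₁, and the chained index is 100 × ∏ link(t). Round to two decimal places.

118.68

Link Q1 2023→Q2 2023:
ΣP(Q2 2023)Q(Q1 2023) = 20.80×38 + 8.31×142 + 818.87×3 = 790.4 + 1180.02 + 2456.61 = 4427.03
ΣP(Q1 2023)Q(Q1 2023) = 20.84×38 + 8.08×142 + 639.03×3 = 791.92 + 1147.36 + 1917.09 = 3856.37
link = 4427.03/3856.37 = 1.147979
Link Q2 2023→Q3 2023:
ΣP(Q3 2023)Q(Q2 2023) = 19.62×32 + 8.43×141 + 887.99×2 = 627.84 + 1188.63 + 1775.98 = 3592.45
ΣP(Q2 2023)Q(Q2 2023) = 20.80×32 + 8.31×141 + 818.87×2 = 665.6 + 1171.71 + 1637.74 = 3475.05
link = 3592.45/3475.05 = 1.033784
Chained index = 100 × 1.147979 × 1.033784 = 118.6761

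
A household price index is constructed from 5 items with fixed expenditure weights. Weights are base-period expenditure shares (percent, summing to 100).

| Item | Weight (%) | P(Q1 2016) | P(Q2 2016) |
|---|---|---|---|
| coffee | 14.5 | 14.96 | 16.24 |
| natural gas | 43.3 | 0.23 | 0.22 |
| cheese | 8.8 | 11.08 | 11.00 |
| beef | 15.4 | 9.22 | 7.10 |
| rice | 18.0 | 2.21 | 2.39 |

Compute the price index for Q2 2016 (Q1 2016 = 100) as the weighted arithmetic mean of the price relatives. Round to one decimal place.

97.2

coffee: 14.5 × (16.24/14.96) = 14.5 × 1.085561 = 15.7406
natural gas: 43.3 × (0.22/0.23) = 43.3 × 0.956522 = 41.4174
cheese: 8.8 × (11.00/11.08) = 8.8 × 0.992780 = 8.7365
beef: 15.4 × (7.10/9.22) = 15.4 × 0.770065 = 11.8590
rice: 18.0 × (2.39/2.21) = 18.0 × 1.081448 = 19.4661
Index = Σ wᵢ·(p₁ᵢ/p₀ᵢ) = 15.7406 + 41.4174 + 8.7365 + 11.8590 + 19.4661 = 97.2196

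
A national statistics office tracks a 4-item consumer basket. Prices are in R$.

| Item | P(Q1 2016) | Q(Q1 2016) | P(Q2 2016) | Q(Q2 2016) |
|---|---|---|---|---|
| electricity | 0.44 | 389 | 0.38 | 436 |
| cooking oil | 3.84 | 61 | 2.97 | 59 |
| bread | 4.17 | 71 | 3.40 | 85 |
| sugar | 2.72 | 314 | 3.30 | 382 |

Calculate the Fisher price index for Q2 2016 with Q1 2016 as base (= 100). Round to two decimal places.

103.81

Laspeyres component (base-period weights):
ΣP(Q2 2016)Q(Q1 2016) = 0.38×389 + 2.97×61 + 3.40×71 + 3.30×314 = 147.82 + 181.17 + 241.4 + 1036.2 = 1606.59
ΣP(Q1 2016)Q(Q1 2016) = 0.44×389 + 3.84×61 + 4.17×71 + 2.72×314 = 171.16 + 234.24 + 296.07 + 854.08 = 1555.55
L = 1606.59 / 1555.55 × 100 = 103.2812
Paasche component (current-period weights):
ΣP(Q2 2016)Q(Q2 2016) = 0.38×436 + 2.97×59 + 3.40×85 + 3.30×382 = 165.68 + 175.23 + 289 + 1260.6 = 1890.51
ΣP(Q1 2016)Q(Q2 2016) = 0.44×436 + 3.84×59 + 4.17×85 + 2.72×382 = 191.84 + 226.56 + 354.45 + 1039.04 = 1811.89
P = 1890.51 / 1811.89 × 100 = 104.3391
Fisher = √(L × P) = √(103.2812 × 104.3391) = 103.8088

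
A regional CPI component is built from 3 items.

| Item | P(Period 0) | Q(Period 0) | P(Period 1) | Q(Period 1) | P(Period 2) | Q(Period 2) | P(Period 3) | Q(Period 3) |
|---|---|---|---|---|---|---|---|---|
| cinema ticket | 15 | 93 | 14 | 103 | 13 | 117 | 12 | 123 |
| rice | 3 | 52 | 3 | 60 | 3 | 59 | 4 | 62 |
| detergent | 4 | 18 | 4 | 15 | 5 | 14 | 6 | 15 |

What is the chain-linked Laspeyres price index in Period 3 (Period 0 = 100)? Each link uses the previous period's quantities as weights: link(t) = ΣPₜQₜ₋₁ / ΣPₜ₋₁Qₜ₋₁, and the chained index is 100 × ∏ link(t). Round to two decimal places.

Link Period 0→Period 1:
ΣP(Period 1)Q(Period 0) = 14×93 + 3×52 + 4×18 = 1302 + 156 + 72 = 1530
ΣP(Period 0)Q(Period 0) = 15×93 + 3×52 + 4×18 = 1395 + 156 + 72 = 1623
link = 1530/1623 = 0.942699
Link Period 1→Period 2:
ΣP(Period 2)Q(Period 1) = 13×103 + 3×60 + 5×15 = 1339 + 180 + 75 = 1594
ΣP(Period 1)Q(Period 1) = 14×103 + 3×60 + 4×15 = 1442 + 180 + 60 = 1682
link = 1594/1682 = 0.947681
Link Period 2→Period 3:
ΣP(Period 3)Q(Period 2) = 12×117 + 4×59 + 6×14 = 1404 + 236 + 84 = 1724
ΣP(Period 2)Q(Period 2) = 13×117 + 3×59 + 5×14 = 1521 + 177 + 70 = 1768
link = 1724/1768 = 0.975113
Chained index = 100 × 0.942699 × 0.947681 × 0.975113 = 87.1145

87.11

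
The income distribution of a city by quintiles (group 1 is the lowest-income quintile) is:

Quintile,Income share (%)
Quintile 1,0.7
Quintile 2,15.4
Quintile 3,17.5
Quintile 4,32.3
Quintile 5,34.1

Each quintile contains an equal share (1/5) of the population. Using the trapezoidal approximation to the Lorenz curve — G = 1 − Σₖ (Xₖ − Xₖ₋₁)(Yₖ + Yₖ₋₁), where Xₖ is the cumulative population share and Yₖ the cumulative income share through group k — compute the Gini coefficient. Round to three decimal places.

Cumulative income shares Yₖ: 0.0070, 0.1610, 0.3360, 0.6590, 1.0000
Σ (Xₖ−Xₖ₋₁)(Yₖ+Yₖ₋₁) = (1/5)(0.0070+0.0000) + (1/5)(0.1610+0.0070) + (1/5)(0.3360+0.1610) + (1/5)(0.6590+0.3360) + (1/5)(1.0000+0.6590)
  = 0.0014 + 0.0336 + 0.0994 + 0.1990 + 0.3318 = 0.6652
G = 1 − 0.6652 = 0.3348

0.335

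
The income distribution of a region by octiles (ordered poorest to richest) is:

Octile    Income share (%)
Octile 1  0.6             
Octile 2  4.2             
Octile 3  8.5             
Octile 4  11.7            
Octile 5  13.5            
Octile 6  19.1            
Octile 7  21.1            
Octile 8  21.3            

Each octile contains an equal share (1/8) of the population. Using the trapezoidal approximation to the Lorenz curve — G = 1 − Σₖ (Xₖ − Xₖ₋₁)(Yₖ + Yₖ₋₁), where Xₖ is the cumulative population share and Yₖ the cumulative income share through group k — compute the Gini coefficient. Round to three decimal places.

Cumulative income shares Yₖ: 0.0060, 0.0480, 0.1330, 0.2500, 0.3850, 0.5760, 0.7870, 1.0000
Σ (Xₖ−Xₖ₋₁)(Yₖ+Yₖ₋₁) = (1/8)(0.0060+0.0000) + (1/8)(0.0480+0.0060) + (1/8)(0.1330+0.0480) + (1/8)(0.2500+0.1330) + (1/8)(0.3850+0.2500) + (1/8)(0.5760+0.3850) + (1/8)(0.7870+0.5760) + (1/8)(1.0000+0.7870)
  = 0.0008 + 0.0067 + 0.0226 + 0.0479 + 0.0794 + 0.1201 + 0.1704 + 0.2234 = 0.6713
G = 1 − 0.6713 = 0.3287

0.329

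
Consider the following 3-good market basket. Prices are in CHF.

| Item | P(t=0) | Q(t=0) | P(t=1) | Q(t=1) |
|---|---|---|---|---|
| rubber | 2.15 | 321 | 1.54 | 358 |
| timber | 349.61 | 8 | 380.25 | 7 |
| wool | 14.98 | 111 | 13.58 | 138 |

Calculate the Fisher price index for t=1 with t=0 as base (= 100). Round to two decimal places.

97.10

Laspeyres component (base-period weights):
ΣP(t=1)Q(t=0) = 1.54×321 + 380.25×8 + 13.58×111 = 494.34 + 3042 + 1507.38 = 5043.72
ΣP(t=0)Q(t=0) = 2.15×321 + 349.61×8 + 14.98×111 = 690.15 + 2796.88 + 1662.78 = 5149.81
L = 5043.72 / 5149.81 × 100 = 97.9399
Paasche component (current-period weights):
ΣP(t=1)Q(t=1) = 1.54×358 + 380.25×7 + 13.58×138 = 551.32 + 2661.75 + 1874.04 = 5087.11
ΣP(t=0)Q(t=1) = 2.15×358 + 349.61×7 + 14.98×138 = 769.7 + 2447.27 + 2067.24 = 5284.21
P = 5087.11 / 5284.21 × 100 = 96.2700
Fisher = √(L × P) = √(97.9399 × 96.2700) = 97.1014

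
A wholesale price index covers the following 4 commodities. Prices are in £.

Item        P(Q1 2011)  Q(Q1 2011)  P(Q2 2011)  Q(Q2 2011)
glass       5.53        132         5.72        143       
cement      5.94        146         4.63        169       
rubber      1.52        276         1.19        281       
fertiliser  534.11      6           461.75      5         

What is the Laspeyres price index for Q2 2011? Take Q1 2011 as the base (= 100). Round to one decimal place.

Laspeyres price index uses base-period quantities as weights.
ΣP(Q2 2011)·Q(Q1 2011) = 5.72×132 + 4.63×146 + 1.19×276 + 461.75×6 = 755.04 + 675.98 + 328.44 + 2770.5 = 4529.96
ΣP(Q1 2011)·Q(Q1 2011) = 5.53×132 + 5.94×146 + 1.52×276 + 534.11×6 = 729.96 + 867.24 + 419.52 + 3204.66 = 5221.38
Index = 4529.96 / 5221.38 × 100 = 86.7579

86.8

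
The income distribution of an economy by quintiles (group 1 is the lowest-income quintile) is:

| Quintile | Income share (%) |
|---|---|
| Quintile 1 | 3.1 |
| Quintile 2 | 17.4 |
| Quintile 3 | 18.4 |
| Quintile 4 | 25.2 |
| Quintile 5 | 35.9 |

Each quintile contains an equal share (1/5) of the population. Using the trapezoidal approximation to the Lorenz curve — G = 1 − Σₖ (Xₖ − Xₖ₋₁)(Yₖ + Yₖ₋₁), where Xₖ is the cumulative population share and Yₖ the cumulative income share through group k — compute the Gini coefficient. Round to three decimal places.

0.294

Cumulative income shares Yₖ: 0.0310, 0.2050, 0.3890, 0.6410, 1.0000
Σ (Xₖ−Xₖ₋₁)(Yₖ+Yₖ₋₁) = (1/5)(0.0310+0.0000) + (1/5)(0.2050+0.0310) + (1/5)(0.3890+0.2050) + (1/5)(0.6410+0.3890) + (1/5)(1.0000+0.6410)
  = 0.0062 + 0.0472 + 0.1188 + 0.2060 + 0.3282 = 0.7064
G = 1 − 0.7064 = 0.2936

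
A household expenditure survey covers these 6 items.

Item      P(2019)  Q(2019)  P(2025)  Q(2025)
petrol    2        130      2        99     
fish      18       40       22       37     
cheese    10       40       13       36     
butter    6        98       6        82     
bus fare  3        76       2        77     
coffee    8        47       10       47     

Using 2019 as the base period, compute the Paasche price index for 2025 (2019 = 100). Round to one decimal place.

111.8

Paasche price index uses current-period quantities as weights.
ΣP(2025)·Q(2025) = 2×99 + 22×37 + 13×36 + 6×82 + 2×77 + 10×47 = 198 + 814 + 468 + 492 + 154 + 470 = 2596
ΣP(2019)·Q(2025) = 2×99 + 18×37 + 10×36 + 6×82 + 3×77 + 8×47 = 198 + 666 + 360 + 492 + 231 + 376 = 2323
Index = 2596 / 2323 × 100 = 111.7520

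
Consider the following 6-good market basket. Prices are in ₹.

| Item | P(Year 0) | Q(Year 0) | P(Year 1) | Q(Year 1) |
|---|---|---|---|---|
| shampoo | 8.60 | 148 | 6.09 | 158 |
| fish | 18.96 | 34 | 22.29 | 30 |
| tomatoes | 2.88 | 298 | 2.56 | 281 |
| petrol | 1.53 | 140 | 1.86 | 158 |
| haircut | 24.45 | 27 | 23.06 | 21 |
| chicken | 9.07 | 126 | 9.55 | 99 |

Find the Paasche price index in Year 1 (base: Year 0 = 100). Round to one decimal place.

Paasche price index uses current-period quantities as weights.
ΣP(Year 1)·Q(Year 1) = 6.09×158 + 22.29×30 + 2.56×281 + 1.86×158 + 23.06×21 + 9.55×99 = 962.22 + 668.7 + 719.36 + 293.88 + 484.26 + 945.45 = 4073.87
ΣP(Year 0)·Q(Year 1) = 8.60×158 + 18.96×30 + 2.88×281 + 1.53×158 + 24.45×21 + 9.07×99 = 1358.8 + 568.8 + 809.28 + 241.74 + 513.45 + 897.93 = 4390
Index = 4073.87 / 4390 × 100 = 92.7989

92.8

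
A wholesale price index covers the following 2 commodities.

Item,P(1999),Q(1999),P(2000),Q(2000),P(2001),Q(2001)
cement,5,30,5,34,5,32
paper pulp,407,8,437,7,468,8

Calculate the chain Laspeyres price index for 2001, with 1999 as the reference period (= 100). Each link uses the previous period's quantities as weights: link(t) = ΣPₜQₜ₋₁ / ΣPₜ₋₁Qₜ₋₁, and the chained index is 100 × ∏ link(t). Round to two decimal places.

Link 1999→2000:
ΣP(2000)Q(1999) = 5×30 + 437×8 = 150 + 3496 = 3646
ΣP(1999)Q(1999) = 5×30 + 407×8 = 150 + 3256 = 3406
link = 3646/3406 = 1.070464
Link 2000→2001:
ΣP(2001)Q(2000) = 5×34 + 468×7 = 170 + 3276 = 3446
ΣP(2000)Q(2000) = 5×34 + 437×7 = 170 + 3059 = 3229
link = 3446/3229 = 1.067203
Chained index = 100 × 1.070464 × 1.067203 = 114.2403

114.24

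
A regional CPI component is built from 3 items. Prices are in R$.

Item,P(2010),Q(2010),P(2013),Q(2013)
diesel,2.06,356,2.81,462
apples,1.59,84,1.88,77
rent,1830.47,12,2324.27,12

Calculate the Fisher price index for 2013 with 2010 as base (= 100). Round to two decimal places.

Laspeyres component (base-period weights):
ΣP(2013)Q(2010) = 2.81×356 + 1.88×84 + 2324.27×12 = 1000.36 + 157.92 + 27891.24 = 29049.52
ΣP(2010)Q(2010) = 2.06×356 + 1.59×84 + 1830.47×12 = 733.36 + 133.56 + 21965.64 = 22832.56
L = 29049.52 / 22832.56 × 100 = 127.2285
Paasche component (current-period weights):
ΣP(2013)Q(2013) = 2.81×462 + 1.88×77 + 2324.27×12 = 1298.22 + 144.76 + 27891.24 = 29334.22
ΣP(2010)Q(2013) = 2.06×462 + 1.59×77 + 1830.47×12 = 951.72 + 122.43 + 21965.64 = 23039.79
P = 29334.22 / 23039.79 × 100 = 127.3198
Fisher = √(L × P) = √(127.2285 × 127.3198) = 127.2741

127.27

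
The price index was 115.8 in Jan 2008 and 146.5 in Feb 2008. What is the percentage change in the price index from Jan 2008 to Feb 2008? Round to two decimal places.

Change = (146.5 − 115.8) / 115.8 × 100
       = 30.7 / 115.8 × 100 = 26.5112%

26.51%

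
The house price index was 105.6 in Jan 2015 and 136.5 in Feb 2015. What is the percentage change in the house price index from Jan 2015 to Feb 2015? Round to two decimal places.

29.26%

Change = (136.5 − 105.6) / 105.6 × 100
       = 30.9 / 105.6 × 100 = 29.2614%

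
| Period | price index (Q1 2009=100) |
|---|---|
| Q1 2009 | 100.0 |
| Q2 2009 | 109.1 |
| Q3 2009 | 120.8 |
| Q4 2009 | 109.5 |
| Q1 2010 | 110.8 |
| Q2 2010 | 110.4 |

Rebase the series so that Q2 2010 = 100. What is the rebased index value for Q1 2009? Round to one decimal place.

Rebased(Q1 2009) = 100.0 / 110.4 × 100 = 90.5797

90.6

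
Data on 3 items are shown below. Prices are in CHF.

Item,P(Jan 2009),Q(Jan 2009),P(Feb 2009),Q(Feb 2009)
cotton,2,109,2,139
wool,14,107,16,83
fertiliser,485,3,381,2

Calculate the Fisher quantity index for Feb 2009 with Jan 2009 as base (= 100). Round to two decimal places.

76.53

Laspeyres component (base-period weights):
ΣP(Jan 2009)Q(Feb 2009) = 2×139 + 14×83 + 485×2 = 278 + 1162 + 970 = 2410
ΣP(Jan 2009)Q(Jan 2009) = 2×109 + 14×107 + 485×3 = 218 + 1498 + 1455 = 3171
L = 2410 / 3171 × 100 = 76.0013
Paasche component (current-period weights):
ΣP(Feb 2009)Q(Feb 2009) = 2×139 + 16×83 + 381×2 = 278 + 1328 + 762 = 2368
ΣP(Feb 2009)Q(Jan 2009) = 2×109 + 16×107 + 381×3 = 218 + 1712 + 1143 = 3073
P = 2368 / 3073 × 100 = 77.0582
Fisher = √(L × P) = √(76.0013 × 77.0582) = 76.5279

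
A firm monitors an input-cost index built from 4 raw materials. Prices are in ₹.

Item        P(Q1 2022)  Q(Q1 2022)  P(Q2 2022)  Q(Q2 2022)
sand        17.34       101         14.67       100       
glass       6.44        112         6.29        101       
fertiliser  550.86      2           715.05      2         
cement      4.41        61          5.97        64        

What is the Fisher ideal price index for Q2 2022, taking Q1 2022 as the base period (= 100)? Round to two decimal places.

103.72

Laspeyres component (base-period weights):
ΣP(Q2 2022)Q(Q1 2022) = 14.67×101 + 6.29×112 + 715.05×2 + 5.97×61 = 1481.67 + 704.48 + 1430.1 + 364.17 = 3980.42
ΣP(Q1 2022)Q(Q1 2022) = 17.34×101 + 6.44×112 + 550.86×2 + 4.41×61 = 1751.34 + 721.28 + 1101.72 + 269.01 = 3843.35
L = 3980.42 / 3843.35 × 100 = 103.5664
Paasche component (current-period weights):
ΣP(Q2 2022)Q(Q2 2022) = 14.67×100 + 6.29×101 + 715.05×2 + 5.97×64 = 1467 + 635.29 + 1430.1 + 382.08 = 3914.47
ΣP(Q1 2022)Q(Q2 2022) = 17.34×100 + 6.44×101 + 550.86×2 + 4.41×64 = 1734 + 650.44 + 1101.72 + 282.24 = 3768.4
P = 3914.47 / 3768.4 × 100 = 103.8762
Fisher = √(L × P) = √(103.5664 × 103.8762) = 103.7212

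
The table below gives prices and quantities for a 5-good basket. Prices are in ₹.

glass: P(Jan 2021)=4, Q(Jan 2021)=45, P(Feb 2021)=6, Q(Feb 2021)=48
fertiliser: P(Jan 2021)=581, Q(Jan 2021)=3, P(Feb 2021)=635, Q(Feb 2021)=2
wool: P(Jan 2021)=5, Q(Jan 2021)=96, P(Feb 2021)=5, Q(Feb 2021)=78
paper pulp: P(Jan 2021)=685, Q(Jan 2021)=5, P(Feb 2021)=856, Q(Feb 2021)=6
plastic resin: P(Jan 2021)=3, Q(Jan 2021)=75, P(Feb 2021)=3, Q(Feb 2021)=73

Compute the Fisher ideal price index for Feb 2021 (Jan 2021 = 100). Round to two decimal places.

119.27

Laspeyres component (base-period weights):
ΣP(Feb 2021)Q(Jan 2021) = 6×45 + 635×3 + 5×96 + 856×5 + 3×75 = 270 + 1905 + 480 + 4280 + 225 = 7160
ΣP(Jan 2021)Q(Jan 2021) = 4×45 + 581×3 + 5×96 + 685×5 + 3×75 = 180 + 1743 + 480 + 3425 + 225 = 6053
L = 7160 / 6053 × 100 = 118.2885
Paasche component (current-period weights):
ΣP(Feb 2021)Q(Feb 2021) = 6×48 + 635×2 + 5×78 + 856×6 + 3×73 = 288 + 1270 + 390 + 5136 + 219 = 7303
ΣP(Jan 2021)Q(Feb 2021) = 4×48 + 581×2 + 5×78 + 685×6 + 3×73 = 192 + 1162 + 390 + 4110 + 219 = 6073
P = 7303 / 6073 × 100 = 120.2536
Fisher = √(L × P) = √(118.2885 × 120.2536) = 119.2670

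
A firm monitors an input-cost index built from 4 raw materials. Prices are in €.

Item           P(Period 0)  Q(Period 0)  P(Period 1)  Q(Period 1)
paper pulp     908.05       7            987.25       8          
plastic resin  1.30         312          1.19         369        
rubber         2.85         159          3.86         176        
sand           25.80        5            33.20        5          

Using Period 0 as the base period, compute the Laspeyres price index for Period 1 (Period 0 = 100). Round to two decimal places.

109.77

Laspeyres price index uses base-period quantities as weights.
ΣP(Period 1)·Q(Period 0) = 987.25×7 + 1.19×312 + 3.86×159 + 33.20×5 = 6910.75 + 371.28 + 613.74 + 166 = 8061.77
ΣP(Period 0)·Q(Period 0) = 908.05×7 + 1.30×312 + 2.85×159 + 25.80×5 = 6356.35 + 405.6 + 453.15 + 129 = 7344.1
Index = 8061.77 / 7344.1 × 100 = 109.7721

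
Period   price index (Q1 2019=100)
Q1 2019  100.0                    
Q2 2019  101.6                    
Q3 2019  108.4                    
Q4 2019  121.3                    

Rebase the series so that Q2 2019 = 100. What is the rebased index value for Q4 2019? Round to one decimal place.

119.4

Rebased(Q4 2019) = 121.3 / 101.6 × 100 = 119.3898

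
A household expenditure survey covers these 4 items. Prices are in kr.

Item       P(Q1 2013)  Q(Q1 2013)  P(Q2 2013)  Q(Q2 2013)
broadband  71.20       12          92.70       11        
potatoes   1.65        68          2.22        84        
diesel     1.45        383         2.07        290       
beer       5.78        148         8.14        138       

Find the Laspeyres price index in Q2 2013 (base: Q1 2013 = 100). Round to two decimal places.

137.16

Laspeyres price index uses base-period quantities as weights.
ΣP(Q2 2013)·Q(Q1 2013) = 92.70×12 + 2.22×68 + 2.07×383 + 8.14×148 = 1112.4 + 150.96 + 792.81 + 1204.72 = 3260.89
ΣP(Q1 2013)·Q(Q1 2013) = 71.20×12 + 1.65×68 + 1.45×383 + 5.78×148 = 854.4 + 112.2 + 555.35 + 855.44 = 2377.39
Index = 3260.89 / 2377.39 × 100 = 137.1626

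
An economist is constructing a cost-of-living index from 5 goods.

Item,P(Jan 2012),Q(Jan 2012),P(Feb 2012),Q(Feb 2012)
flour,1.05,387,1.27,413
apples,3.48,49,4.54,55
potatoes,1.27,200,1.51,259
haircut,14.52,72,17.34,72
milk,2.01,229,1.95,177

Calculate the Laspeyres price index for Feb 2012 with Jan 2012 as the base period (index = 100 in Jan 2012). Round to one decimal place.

116.0

Laspeyres price index uses base-period quantities as weights.
ΣP(Feb 2012)·Q(Jan 2012) = 1.27×387 + 4.54×49 + 1.51×200 + 17.34×72 + 1.95×229 = 491.49 + 222.46 + 302 + 1248.48 + 446.55 = 2710.98
ΣP(Jan 2012)·Q(Jan 2012) = 1.05×387 + 3.48×49 + 1.27×200 + 14.52×72 + 2.01×229 = 406.35 + 170.52 + 254 + 1045.44 + 460.29 = 2336.6
Index = 2710.98 / 2336.6 × 100 = 116.0224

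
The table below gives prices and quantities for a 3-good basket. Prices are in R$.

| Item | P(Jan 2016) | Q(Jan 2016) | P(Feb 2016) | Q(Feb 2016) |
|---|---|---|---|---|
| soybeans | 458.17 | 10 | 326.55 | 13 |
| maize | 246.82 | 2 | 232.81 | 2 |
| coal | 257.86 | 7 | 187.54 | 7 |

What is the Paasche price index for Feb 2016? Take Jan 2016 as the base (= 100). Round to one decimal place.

73.0

Paasche price index uses current-period quantities as weights.
ΣP(Feb 2016)·Q(Feb 2016) = 326.55×13 + 232.81×2 + 187.54×7 = 4245.15 + 465.62 + 1312.78 = 6023.55
ΣP(Jan 2016)·Q(Feb 2016) = 458.17×13 + 246.82×2 + 257.86×7 = 5956.21 + 493.64 + 1805.02 = 8254.87
Index = 6023.55 / 8254.87 × 100 = 72.9697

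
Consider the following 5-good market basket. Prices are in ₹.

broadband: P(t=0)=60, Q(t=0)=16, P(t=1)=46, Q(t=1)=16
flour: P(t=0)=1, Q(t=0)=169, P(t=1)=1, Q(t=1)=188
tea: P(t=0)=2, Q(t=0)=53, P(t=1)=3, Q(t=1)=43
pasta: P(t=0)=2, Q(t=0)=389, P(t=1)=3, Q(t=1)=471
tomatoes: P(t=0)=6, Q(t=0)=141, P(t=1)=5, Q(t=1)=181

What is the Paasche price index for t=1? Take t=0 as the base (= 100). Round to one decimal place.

Paasche price index uses current-period quantities as weights.
ΣP(t=1)·Q(t=1) = 46×16 + 1×188 + 3×43 + 3×471 + 5×181 = 736 + 188 + 129 + 1413 + 905 = 3371
ΣP(t=0)·Q(t=1) = 60×16 + 1×188 + 2×43 + 2×471 + 6×181 = 960 + 188 + 86 + 942 + 1086 = 3262
Index = 3371 / 3262 × 100 = 103.3415

103.3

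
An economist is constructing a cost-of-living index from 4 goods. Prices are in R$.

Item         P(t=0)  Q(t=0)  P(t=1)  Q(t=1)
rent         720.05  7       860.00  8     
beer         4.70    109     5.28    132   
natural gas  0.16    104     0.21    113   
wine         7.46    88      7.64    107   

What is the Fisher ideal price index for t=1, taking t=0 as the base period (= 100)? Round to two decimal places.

117.03

Laspeyres component (base-period weights):
ΣP(t=1)Q(t=0) = 860.00×7 + 5.28×109 + 0.21×104 + 7.64×88 = 6020 + 575.52 + 21.84 + 672.32 = 7289.68
ΣP(t=0)Q(t=0) = 720.05×7 + 4.70×109 + 0.16×104 + 7.46×88 = 5040.35 + 512.3 + 16.64 + 656.48 = 6225.77
L = 7289.68 / 6225.77 × 100 = 117.0888
Paasche component (current-period weights):
ΣP(t=1)Q(t=1) = 860.00×8 + 5.28×132 + 0.21×113 + 7.64×107 = 6880 + 696.96 + 23.73 + 817.48 = 8418.17
ΣP(t=0)Q(t=1) = 720.05×8 + 4.70×132 + 0.16×113 + 7.46×107 = 5760.4 + 620.4 + 18.08 + 798.22 = 7197.1
P = 8418.17 / 7197.1 × 100 = 116.9661
Fisher = √(L × P) = √(117.0888 × 116.9661) = 117.0275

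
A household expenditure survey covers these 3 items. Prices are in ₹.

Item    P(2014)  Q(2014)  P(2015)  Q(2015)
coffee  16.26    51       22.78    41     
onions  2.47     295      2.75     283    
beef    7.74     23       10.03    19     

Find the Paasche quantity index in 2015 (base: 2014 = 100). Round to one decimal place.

86.3

Paasche quantity index uses current-period prices as weights.
ΣP(2015)·Q(2015) = 22.78×41 + 2.75×283 + 10.03×19 = 933.98 + 778.25 + 190.57 = 1902.8
ΣP(2015)·Q(2014) = 22.78×51 + 2.75×295 + 10.03×23 = 1161.78 + 811.25 + 230.69 = 2203.72
Index = 1902.8 / 2203.72 × 100 = 86.3449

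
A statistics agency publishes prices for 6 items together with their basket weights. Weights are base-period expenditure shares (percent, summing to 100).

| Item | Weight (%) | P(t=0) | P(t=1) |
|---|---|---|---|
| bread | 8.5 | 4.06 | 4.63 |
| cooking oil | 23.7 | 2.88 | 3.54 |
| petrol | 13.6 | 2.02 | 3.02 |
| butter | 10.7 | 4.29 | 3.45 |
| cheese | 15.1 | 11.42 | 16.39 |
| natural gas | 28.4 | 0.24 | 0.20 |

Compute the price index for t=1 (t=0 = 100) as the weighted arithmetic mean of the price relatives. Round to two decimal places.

113.10

bread: 8.5 × (4.63/4.06) = 8.5 × 1.140394 = 9.6933
cooking oil: 23.7 × (3.54/2.88) = 23.7 × 1.229167 = 29.1313
petrol: 13.6 × (3.02/2.02) = 13.6 × 1.495050 = 20.3327
butter: 10.7 × (3.45/4.29) = 10.7 × 0.804196 = 8.6049
cheese: 15.1 × (16.39/11.42) = 15.1 × 1.435201 = 21.6715
natural gas: 28.4 × (0.20/0.24) = 28.4 × 0.833333 = 23.6667
Index = Σ wᵢ·(p₁ᵢ/p₀ᵢ) = 9.6933 + 29.1313 + 20.3327 + 8.6049 + 21.6715 + 23.6667 = 113.1004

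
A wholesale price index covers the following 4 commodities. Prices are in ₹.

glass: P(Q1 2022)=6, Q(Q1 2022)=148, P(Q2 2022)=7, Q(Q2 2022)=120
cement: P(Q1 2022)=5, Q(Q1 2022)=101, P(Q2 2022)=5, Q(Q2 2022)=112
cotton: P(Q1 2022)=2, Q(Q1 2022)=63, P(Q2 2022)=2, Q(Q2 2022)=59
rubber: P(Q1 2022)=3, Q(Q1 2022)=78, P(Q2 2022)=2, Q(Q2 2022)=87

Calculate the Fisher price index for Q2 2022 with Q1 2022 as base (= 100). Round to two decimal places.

Laspeyres component (base-period weights):
ΣP(Q2 2022)Q(Q1 2022) = 7×148 + 5×101 + 2×63 + 2×78 = 1036 + 505 + 126 + 156 = 1823
ΣP(Q1 2022)Q(Q1 2022) = 6×148 + 5×101 + 2×63 + 3×78 = 888 + 505 + 126 + 234 = 1753
L = 1823 / 1753 × 100 = 103.9932
Paasche component (current-period weights):
ΣP(Q2 2022)Q(Q2 2022) = 7×120 + 5×112 + 2×59 + 2×87 = 840 + 560 + 118 + 174 = 1692
ΣP(Q1 2022)Q(Q2 2022) = 6×120 + 5×112 + 2×59 + 3×87 = 720 + 560 + 118 + 261 = 1659
P = 1692 / 1659 × 100 = 101.9892
Fisher = √(L × P) = √(103.9932 × 101.9892) = 102.9863

102.99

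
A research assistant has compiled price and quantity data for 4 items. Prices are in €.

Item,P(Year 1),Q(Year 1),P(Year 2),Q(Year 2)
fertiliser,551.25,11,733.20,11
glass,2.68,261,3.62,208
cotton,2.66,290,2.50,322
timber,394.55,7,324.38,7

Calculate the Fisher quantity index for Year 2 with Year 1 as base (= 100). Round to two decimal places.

Laspeyres component (base-period weights):
ΣP(Year 1)Q(Year 2) = 551.25×11 + 2.68×208 + 2.66×322 + 394.55×7 = 6063.75 + 557.44 + 856.52 + 2761.85 = 10239.56
ΣP(Year 1)Q(Year 1) = 551.25×11 + 2.68×261 + 2.66×290 + 394.55×7 = 6063.75 + 699.48 + 771.4 + 2761.85 = 10296.48
L = 10239.56 / 10296.48 × 100 = 99.4472
Paasche component (current-period weights):
ΣP(Year 2)Q(Year 2) = 733.20×11 + 3.62×208 + 2.50×322 + 324.38×7 = 8065.2 + 752.96 + 805 + 2270.66 = 11893.82
ΣP(Year 2)Q(Year 1) = 733.20×11 + 3.62×261 + 2.50×290 + 324.38×7 = 8065.2 + 944.82 + 725 + 2270.66 = 12005.68
P = 11893.82 / 12005.68 × 100 = 99.0683
Fisher = √(L × P) = √(99.4472 × 99.0683) = 99.2576

99.26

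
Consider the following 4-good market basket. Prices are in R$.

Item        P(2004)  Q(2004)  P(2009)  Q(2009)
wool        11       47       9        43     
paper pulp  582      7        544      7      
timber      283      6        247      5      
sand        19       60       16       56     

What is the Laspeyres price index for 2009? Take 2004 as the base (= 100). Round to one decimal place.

Laspeyres price index uses base-period quantities as weights.
ΣP(2009)·Q(2004) = 9×47 + 544×7 + 247×6 + 16×60 = 423 + 3808 + 1482 + 960 = 6673
ΣP(2004)·Q(2004) = 11×47 + 582×7 + 283×6 + 19×60 = 517 + 4074 + 1698 + 1140 = 7429
Index = 6673 / 7429 × 100 = 89.8237

89.8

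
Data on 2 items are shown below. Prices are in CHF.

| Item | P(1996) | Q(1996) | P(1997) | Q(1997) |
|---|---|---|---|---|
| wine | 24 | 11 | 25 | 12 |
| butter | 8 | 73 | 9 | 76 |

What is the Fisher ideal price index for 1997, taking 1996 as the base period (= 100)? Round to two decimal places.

109.86

Laspeyres component (base-period weights):
ΣP(1997)Q(1996) = 25×11 + 9×73 = 275 + 657 = 932
ΣP(1996)Q(1996) = 24×11 + 8×73 = 264 + 584 = 848
L = 932 / 848 × 100 = 109.9057
Paasche component (current-period weights):
ΣP(1997)Q(1997) = 25×12 + 9×76 = 300 + 684 = 984
ΣP(1996)Q(1997) = 24×12 + 8×76 = 288 + 608 = 896
P = 984 / 896 × 100 = 109.8214
Fisher = √(L × P) = √(109.9057 × 109.8214) = 109.8635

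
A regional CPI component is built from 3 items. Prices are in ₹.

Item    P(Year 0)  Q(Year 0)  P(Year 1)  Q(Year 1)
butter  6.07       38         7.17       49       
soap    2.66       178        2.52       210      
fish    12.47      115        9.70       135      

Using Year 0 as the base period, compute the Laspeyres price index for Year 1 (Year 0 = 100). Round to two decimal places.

85.89

Laspeyres price index uses base-period quantities as weights.
ΣP(Year 1)·Q(Year 0) = 7.17×38 + 2.52×178 + 9.70×115 = 272.46 + 448.56 + 1115.5 = 1836.52
ΣP(Year 0)·Q(Year 0) = 6.07×38 + 2.66×178 + 12.47×115 = 230.66 + 473.48 + 1434.05 = 2138.19
Index = 1836.52 / 2138.19 × 100 = 85.8913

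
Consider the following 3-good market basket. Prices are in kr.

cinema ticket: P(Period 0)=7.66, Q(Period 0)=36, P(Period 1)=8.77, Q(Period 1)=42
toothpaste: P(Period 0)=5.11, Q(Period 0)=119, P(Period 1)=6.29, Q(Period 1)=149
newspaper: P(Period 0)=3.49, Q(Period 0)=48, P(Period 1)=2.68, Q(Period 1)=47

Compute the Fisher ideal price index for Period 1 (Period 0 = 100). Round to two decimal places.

Laspeyres component (base-period weights):
ΣP(Period 1)Q(Period 0) = 8.77×36 + 6.29×119 + 2.68×48 = 315.72 + 748.51 + 128.64 = 1192.87
ΣP(Period 0)Q(Period 0) = 7.66×36 + 5.11×119 + 3.49×48 = 275.76 + 608.09 + 167.52 = 1051.37
L = 1192.87 / 1051.37 × 100 = 113.4586
Paasche component (current-period weights):
ΣP(Period 1)Q(Period 1) = 8.77×42 + 6.29×149 + 2.68×47 = 368.34 + 937.21 + 125.96 = 1431.51
ΣP(Period 0)Q(Period 1) = 7.66×42 + 5.11×149 + 3.49×47 = 321.72 + 761.39 + 164.03 = 1247.14
P = 1431.51 / 1247.14 × 100 = 114.7834
Fisher = √(L × P) = √(113.4586 × 114.7834) = 114.1191

114.12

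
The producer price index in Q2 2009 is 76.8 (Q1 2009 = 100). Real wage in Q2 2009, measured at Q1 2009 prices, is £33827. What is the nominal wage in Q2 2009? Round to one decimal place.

25979.1

Nominal = Real × (Index/100) = 33827 × (76.8/100)
        = 33827 × 0.768 = 25979.1360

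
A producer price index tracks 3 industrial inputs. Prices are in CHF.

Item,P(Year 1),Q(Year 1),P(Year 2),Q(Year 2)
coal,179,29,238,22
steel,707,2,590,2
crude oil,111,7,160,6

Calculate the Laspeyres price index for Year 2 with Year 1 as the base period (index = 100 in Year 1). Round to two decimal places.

Laspeyres price index uses base-period quantities as weights.
ΣP(Year 2)·Q(Year 1) = 238×29 + 590×2 + 160×7 = 6902 + 1180 + 1120 = 9202
ΣP(Year 1)·Q(Year 1) = 179×29 + 707×2 + 111×7 = 5191 + 1414 + 777 = 7382
Index = 9202 / 7382 × 100 = 124.6546

124.65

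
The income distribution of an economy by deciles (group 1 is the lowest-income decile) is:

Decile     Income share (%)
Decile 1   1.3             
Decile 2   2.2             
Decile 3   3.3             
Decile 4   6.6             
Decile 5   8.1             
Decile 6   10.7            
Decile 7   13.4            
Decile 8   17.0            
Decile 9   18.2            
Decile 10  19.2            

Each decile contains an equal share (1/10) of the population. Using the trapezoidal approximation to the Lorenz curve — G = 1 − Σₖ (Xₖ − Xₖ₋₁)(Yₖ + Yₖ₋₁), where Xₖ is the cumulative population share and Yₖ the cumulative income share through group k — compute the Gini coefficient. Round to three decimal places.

0.365

Cumulative income shares Yₖ: 0.0130, 0.0350, 0.0680, 0.1340, 0.2150, 0.3220, 0.4560, 0.6260, 0.8080, 1.0000
Σ (Xₖ−Xₖ₋₁)(Yₖ+Yₖ₋₁) = (1/10)(0.0130+0.0000) + (1/10)(0.0350+0.0130) + (1/10)(0.0680+0.0350) + (1/10)(0.1340+0.0680) + (1/10)(0.2150+0.1340) + (1/10)(0.3220+0.2150) + (1/10)(0.4560+0.3220) + (1/10)(0.6260+0.4560) + (1/10)(0.8080+0.6260) + (1/10)(1.0000+0.8080)
  = 0.0013 + 0.0048 + 0.0103 + 0.0202 + 0.0349 + 0.0537 + 0.0778 + 0.1082 + 0.1434 + 0.1808 = 0.6354
G = 1 − 0.6354 = 0.3646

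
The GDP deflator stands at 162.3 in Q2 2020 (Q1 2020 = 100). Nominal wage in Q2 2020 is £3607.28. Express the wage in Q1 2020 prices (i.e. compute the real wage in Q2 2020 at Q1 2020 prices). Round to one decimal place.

Real = Nominal ÷ (Index/100) = 3607.28 ÷ (162.3/100)
     = 3607.28 ÷ 1.623 = 2222.6001

2222.6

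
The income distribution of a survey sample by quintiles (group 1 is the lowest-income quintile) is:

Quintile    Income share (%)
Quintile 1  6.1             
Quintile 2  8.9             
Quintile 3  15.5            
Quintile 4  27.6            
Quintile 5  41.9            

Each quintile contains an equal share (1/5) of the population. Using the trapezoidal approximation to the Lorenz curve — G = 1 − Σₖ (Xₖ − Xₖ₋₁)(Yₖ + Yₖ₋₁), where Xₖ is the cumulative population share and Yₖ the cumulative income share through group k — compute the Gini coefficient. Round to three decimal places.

0.361

Cumulative income shares Yₖ: 0.0610, 0.1500, 0.3050, 0.5810, 1.0000
Σ (Xₖ−Xₖ₋₁)(Yₖ+Yₖ₋₁) = (1/5)(0.0610+0.0000) + (1/5)(0.1500+0.0610) + (1/5)(0.3050+0.1500) + (1/5)(0.5810+0.3050) + (1/5)(1.0000+0.5810)
  = 0.0122 + 0.0422 + 0.0910 + 0.1772 + 0.3162 = 0.6388
G = 1 − 0.6388 = 0.3612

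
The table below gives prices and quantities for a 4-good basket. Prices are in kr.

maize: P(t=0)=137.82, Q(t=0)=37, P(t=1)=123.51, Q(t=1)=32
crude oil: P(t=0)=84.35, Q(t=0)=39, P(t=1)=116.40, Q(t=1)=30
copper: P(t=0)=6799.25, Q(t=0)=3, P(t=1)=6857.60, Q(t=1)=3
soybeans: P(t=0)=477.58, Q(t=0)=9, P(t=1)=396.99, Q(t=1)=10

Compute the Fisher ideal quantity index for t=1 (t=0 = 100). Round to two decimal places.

Laspeyres component (base-period weights):
ΣP(t=0)Q(t=1) = 137.82×32 + 84.35×30 + 6799.25×3 + 477.58×10 = 4410.24 + 2530.5 + 20397.75 + 4775.8 = 32114.29
ΣP(t=0)Q(t=0) = 137.82×37 + 84.35×39 + 6799.25×3 + 477.58×9 = 5099.34 + 3289.65 + 20397.75 + 4298.22 = 33084.96
L = 32114.29 / 33084.96 × 100 = 97.0661
Paasche component (current-period weights):
ΣP(t=1)Q(t=1) = 123.51×32 + 116.40×30 + 6857.60×3 + 396.99×10 = 3952.32 + 3492 + 20572.8 + 3969.9 = 31987.02
ΣP(t=1)Q(t=0) = 123.51×37 + 116.40×39 + 6857.60×3 + 396.99×9 = 4569.87 + 4539.6 + 20572.8 + 3572.91 = 33255.18
P = 31987.02 / 33255.18 × 100 = 96.1866
Fisher = √(L × P) = √(97.0661 × 96.1866) = 96.6254

96.63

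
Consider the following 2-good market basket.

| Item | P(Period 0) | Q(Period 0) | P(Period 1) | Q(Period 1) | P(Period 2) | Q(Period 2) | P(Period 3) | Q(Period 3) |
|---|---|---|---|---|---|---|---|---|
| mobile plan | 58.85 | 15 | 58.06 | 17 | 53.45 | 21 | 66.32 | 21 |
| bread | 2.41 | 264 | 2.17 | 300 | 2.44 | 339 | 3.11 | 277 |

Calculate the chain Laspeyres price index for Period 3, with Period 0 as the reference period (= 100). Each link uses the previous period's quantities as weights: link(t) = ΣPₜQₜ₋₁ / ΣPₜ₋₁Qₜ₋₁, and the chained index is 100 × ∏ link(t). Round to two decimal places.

Link Period 0→Period 1:
ΣP(Period 1)Q(Period 0) = 58.06×15 + 2.17×264 = 870.9 + 572.88 = 1443.78
ΣP(Period 0)Q(Period 0) = 58.85×15 + 2.41×264 = 882.75 + 636.24 = 1518.99
link = 1443.78/1518.99 = 0.950487
Link Period 1→Period 2:
ΣP(Period 2)Q(Period 1) = 53.45×17 + 2.44×300 = 908.65 + 732 = 1640.65
ΣP(Period 1)Q(Period 1) = 58.06×17 + 2.17×300 = 987.02 + 651 = 1638.02
link = 1640.65/1638.02 = 1.001606
Link Period 2→Period 3:
ΣP(Period 3)Q(Period 2) = 66.32×21 + 3.11×339 = 1392.72 + 1054.29 = 2447.01
ΣP(Period 2)Q(Period 2) = 53.45×21 + 2.44×339 = 1122.45 + 827.16 = 1949.61
link = 2447.01/1949.61 = 1.255128
Chained index = 100 × 0.950487 × 1.001606 × 1.255128 = 119.4898

119.49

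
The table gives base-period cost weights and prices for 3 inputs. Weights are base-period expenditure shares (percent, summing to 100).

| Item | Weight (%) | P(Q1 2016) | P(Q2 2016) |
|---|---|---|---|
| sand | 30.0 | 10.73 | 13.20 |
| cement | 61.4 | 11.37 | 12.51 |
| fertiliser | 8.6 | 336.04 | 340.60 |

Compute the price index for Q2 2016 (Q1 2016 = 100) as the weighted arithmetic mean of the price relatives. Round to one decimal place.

sand: 30.0 × (13.20/10.73) = 30.0 × 1.230196 = 36.9059
cement: 61.4 × (12.51/11.37) = 61.4 × 1.100264 = 67.5562
fertiliser: 8.6 × (340.60/336.04) = 8.6 × 1.013570 = 8.7167
Index = Σ wᵢ·(p₁ᵢ/p₀ᵢ) = 36.9059 + 67.5562 + 8.7167 = 113.1788

113.2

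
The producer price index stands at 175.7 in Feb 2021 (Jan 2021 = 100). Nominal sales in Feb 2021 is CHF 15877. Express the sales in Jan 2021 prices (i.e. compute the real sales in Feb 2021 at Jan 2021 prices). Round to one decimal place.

Real = Nominal ÷ (Index/100) = 15877 ÷ (175.7/100)
     = 15877 ÷ 1.757 = 9036.4257

9036.4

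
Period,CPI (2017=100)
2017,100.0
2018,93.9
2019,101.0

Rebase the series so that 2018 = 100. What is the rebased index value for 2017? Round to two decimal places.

106.50

Rebased(2017) = 100.0 / 93.9 × 100 = 106.4963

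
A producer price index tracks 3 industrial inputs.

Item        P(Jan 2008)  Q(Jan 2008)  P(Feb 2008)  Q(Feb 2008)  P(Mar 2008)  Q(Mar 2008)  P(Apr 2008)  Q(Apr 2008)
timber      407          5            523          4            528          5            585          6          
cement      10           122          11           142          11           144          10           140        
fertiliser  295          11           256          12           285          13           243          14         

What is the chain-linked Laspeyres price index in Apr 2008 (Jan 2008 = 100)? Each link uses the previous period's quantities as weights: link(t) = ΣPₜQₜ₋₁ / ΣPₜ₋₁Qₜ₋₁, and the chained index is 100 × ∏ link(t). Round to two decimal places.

104.29

Link Jan 2008→Feb 2008:
ΣP(Feb 2008)Q(Jan 2008) = 523×5 + 11×122 + 256×11 = 2615 + 1342 + 2816 = 6773
ΣP(Jan 2008)Q(Jan 2008) = 407×5 + 10×122 + 295×11 = 2035 + 1220 + 3245 = 6500
link = 6773/6500 = 1.042000
Link Feb 2008→Mar 2008:
ΣP(Mar 2008)Q(Feb 2008) = 528×4 + 11×142 + 285×12 = 2112 + 1562 + 3420 = 7094
ΣP(Feb 2008)Q(Feb 2008) = 523×4 + 11×142 + 256×12 = 2092 + 1562 + 3072 = 6726
link = 7094/6726 = 1.054713
Link Mar 2008→Apr 2008:
ΣP(Apr 2008)Q(Mar 2008) = 585×5 + 10×144 + 243×13 = 2925 + 1440 + 3159 = 7524
ΣP(Mar 2008)Q(Mar 2008) = 528×5 + 11×144 + 285×13 = 2640 + 1584 + 3705 = 7929
link = 7524/7929 = 0.948922
Chained index = 100 × 1.042000 × 1.054713 × 0.948922 = 104.2875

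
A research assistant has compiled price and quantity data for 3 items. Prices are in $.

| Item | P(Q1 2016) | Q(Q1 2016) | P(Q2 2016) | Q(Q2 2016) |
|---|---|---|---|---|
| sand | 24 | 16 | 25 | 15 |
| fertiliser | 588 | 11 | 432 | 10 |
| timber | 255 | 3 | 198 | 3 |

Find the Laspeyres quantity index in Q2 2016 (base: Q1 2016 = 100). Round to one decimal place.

Laspeyres quantity index uses base-period prices as weights.
ΣP(Q1 2016)·Q(Q2 2016) = 24×15 + 588×10 + 255×3 = 360 + 5880 + 765 = 7005
ΣP(Q1 2016)·Q(Q1 2016) = 24×16 + 588×11 + 255×3 = 384 + 6468 + 765 = 7617
Index = 7005 / 7617 × 100 = 91.9653

92.0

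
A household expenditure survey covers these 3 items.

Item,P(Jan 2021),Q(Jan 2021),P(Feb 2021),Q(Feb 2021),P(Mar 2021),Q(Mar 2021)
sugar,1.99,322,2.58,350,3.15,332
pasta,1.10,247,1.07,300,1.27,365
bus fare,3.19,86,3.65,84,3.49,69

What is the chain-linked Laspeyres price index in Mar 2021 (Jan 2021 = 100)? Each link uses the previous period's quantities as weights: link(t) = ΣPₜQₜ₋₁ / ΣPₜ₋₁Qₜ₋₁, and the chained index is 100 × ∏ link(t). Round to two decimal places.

137.80

Link Jan 2021→Feb 2021:
ΣP(Feb 2021)Q(Jan 2021) = 2.58×322 + 1.07×247 + 3.65×86 = 830.76 + 264.29 + 313.9 = 1408.95
ΣP(Jan 2021)Q(Jan 2021) = 1.99×322 + 1.10×247 + 3.19×86 = 640.78 + 271.7 + 274.34 = 1186.82
link = 1408.95/1186.82 = 1.187164
Link Feb 2021→Mar 2021:
ΣP(Mar 2021)Q(Feb 2021) = 3.15×350 + 1.27×300 + 3.49×84 = 1102.5 + 381 + 293.16 = 1776.66
ΣP(Feb 2021)Q(Feb 2021) = 2.58×350 + 1.07×300 + 3.65×84 = 903 + 321 + 306.6 = 1530.6
link = 1776.66/1530.6 = 1.160760
Chained index = 100 × 1.187164 × 1.160760 = 137.8013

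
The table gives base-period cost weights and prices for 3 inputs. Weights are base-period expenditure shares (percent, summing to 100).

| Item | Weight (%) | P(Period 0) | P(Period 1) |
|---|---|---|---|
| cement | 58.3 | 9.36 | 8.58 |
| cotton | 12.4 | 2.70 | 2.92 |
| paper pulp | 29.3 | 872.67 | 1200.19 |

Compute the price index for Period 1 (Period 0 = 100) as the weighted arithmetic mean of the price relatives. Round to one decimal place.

107.1

cement: 58.3 × (8.58/9.36) = 58.3 × 0.916667 = 53.4417
cotton: 12.4 × (2.92/2.70) = 12.4 × 1.081481 = 13.4104
paper pulp: 29.3 × (1200.19/872.67) = 29.3 × 1.375308 = 40.2965
Index = Σ wᵢ·(p₁ᵢ/p₀ᵢ) = 53.4417 + 13.4104 + 40.2965 = 107.1486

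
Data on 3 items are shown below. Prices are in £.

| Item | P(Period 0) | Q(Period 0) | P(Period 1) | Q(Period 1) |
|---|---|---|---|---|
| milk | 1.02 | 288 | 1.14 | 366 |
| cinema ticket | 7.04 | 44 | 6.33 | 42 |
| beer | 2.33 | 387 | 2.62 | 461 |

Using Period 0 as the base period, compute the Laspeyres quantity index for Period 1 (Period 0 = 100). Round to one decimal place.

115.8

Laspeyres quantity index uses base-period prices as weights.
ΣP(Period 0)·Q(Period 1) = 1.02×366 + 7.04×42 + 2.33×461 = 373.32 + 295.68 + 1074.13 = 1743.13
ΣP(Period 0)·Q(Period 0) = 1.02×288 + 7.04×44 + 2.33×387 = 293.76 + 309.76 + 901.71 = 1505.23
Index = 1743.13 / 1505.23 × 100 = 115.8049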